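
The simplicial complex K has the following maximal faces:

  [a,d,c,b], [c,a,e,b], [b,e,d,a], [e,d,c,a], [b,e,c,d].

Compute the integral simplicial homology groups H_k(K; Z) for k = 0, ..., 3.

Fix the vertex order a < b < c < d < e and write every simplex with vertices in increasing order. Then dim K = 3 and the simplices of K are:

  0-simplices (5): a, b, c, d, e
  1-simplices (10): ab, ac, ad, ae, bc, bd, be, cd, ce, de
  2-simplices (10): abc, abd, abe, acd, ace, ade, bcd, bce, bde, cde
  3-simplices (5): abcd, abce, abde, acde, bcde

Hence C_0 ≅ Z^5, C_1 ≅ Z^10, C_2 ≅ Z^10, C_3 ≅ Z^5.

The boundary map ∂_1: C_1 → C_0 maps an edge to its endpoints' difference, ∂[p,q] = q − p.
The 5×10 boundary matrix has rank 4 and Smith normal form diag(1,1,1,1).

∂_2: C_2 → C_1 sends each 2-simplex [p,q,r] to [q,r] − [p,r] + [p,q]. For instance
  ∂bce = ce − be + bc,
  ∂acd = cd − ad + ac.
This gives a 10×10 integer matrix of rank 6; reducing to Smith normal form yields diagonal entries (1,1,1,1,1,1).

The boundary map ∂_3: C_3 → C_2 sends each 3-simplex σ to the alternating sum Σ_i (−1)^i (σ with its i-th vertex removed). For instance
  ∂abde = bde − ade + abe − abd,
  ∂abce = bce − ace + abe − abc.
The 10×5 boundary matrix has rank 4 and Smith normal form diag(1,1,1,1).

Computing H_k = (kernel of ∂_k) / (image of ∂_{k+1}):

  H_0: rank C_0 − rank ∂_1 = 5 − 4 = 1, and the invariant factors of ∂_1 are all 1, so H_0 ≅ Z.
  H_1: rank ker ∂_1 − rank ∂_2 = (10 − 4) − 6 = 0, and the invariant factors of ∂_2 are all 1, so H_1 ≅ 0.
  H_2: rank ker ∂_2 − rank ∂_3 = (10 − 6) − 4 = 0, and the invariant factors of ∂_3 are all 1, so H_2 ≅ 0.
  H_3: rank ker ∂_3 − rank ∂_4 = (5 − 4) − 0 = 1, and there is no ∂_4, so H_3 ≅ Z.

H_0 ≅ Z,  H_1 = 0,  H_2 = 0,  H_3 ≅ Z.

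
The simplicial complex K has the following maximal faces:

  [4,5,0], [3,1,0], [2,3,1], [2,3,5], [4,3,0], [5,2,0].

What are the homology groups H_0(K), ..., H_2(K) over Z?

H_0 ≅ Z,  H_1 ≅ Z,  H_2 = 0.

Order the vertices as 0 < 1 < 2 < 3 < 4 < 5. Listing each simplex with vertices in this order, K has dimension 2 with simplices:

  0-simplices (6): [0], [1], [2], [3], [4], [5]
  1-simplices (12): [0,1], [0,2], [0,3], [0,4], [0,5], [1,2], [1,3], [2,3], [2,5], [3,4], [3,5], [4,5]
  2-simplices (6): [0,1,3], [0,2,5], [0,3,4], [0,4,5], [1,2,3], [2,3,5]

so the chain groups are C_0 ≅ Z^6, C_1 ≅ Z^12, C_2 ≅ Z^6.

Boundary ∂_1: C_1 → C_0 maps an edge to its endpoints' difference, ∂[p,q] = q − p. For instance
  ∂[0,5] = [5] − [0].
As a 6×12 matrix over Z this has rank 5, with invariant factors (1,1,1,1,1).

∂_2: C_2 → C_1 maps a triangle to the signed sum of its edges. For instance
  ∂[2,3,5] = [3,5] − [2,5] + [2,3],
  ∂[1,2,3] = [2,3] − [1,3] + [1,2].
As a 12×6 matrix over Z this has rank 6, with invariant factors (1,1,1,1,1,1).

Computing H_k = (kernel of ∂_k) / (image of ∂_{k+1}):

  H_0: rank C_0 − rank ∂_1 = 6 − 5 = 1, and the invariant factors of ∂_1 are all 1, so H_0 = Z.
  H_1: rank ker ∂_1 − rank ∂_2 = (12 − 5) − 6 = 1, and the invariant factors of ∂_2 are all 1, so H_1 = Z.
  H_2: rank ker ∂_2 − rank ∂_3 = (6 − 6) − 0 = 0, and there is no ∂_3, so H_2 = 0.

(K is a triangulation of the cylinder S^1 x I.)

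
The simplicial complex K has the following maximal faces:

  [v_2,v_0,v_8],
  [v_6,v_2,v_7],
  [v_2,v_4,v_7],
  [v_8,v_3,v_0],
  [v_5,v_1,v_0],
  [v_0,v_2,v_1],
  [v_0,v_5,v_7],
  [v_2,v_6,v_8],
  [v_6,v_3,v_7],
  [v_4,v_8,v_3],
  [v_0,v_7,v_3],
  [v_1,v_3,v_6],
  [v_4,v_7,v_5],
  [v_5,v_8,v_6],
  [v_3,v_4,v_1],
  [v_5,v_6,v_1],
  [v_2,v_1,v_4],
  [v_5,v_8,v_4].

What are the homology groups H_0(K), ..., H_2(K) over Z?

H_0 ≅ Z,  H_1 ≅ Z^2,  H_2 ≅ Z.

Take the total order v_0 < v_1 < v_2 < v_3 < v_4 < v_5 < v_6 < v_7 < v_8 on the vertex set. Then K (dimension 2) consists of the simplices:

  0-simplices (9): [v_0], [v_1], [v_2], [v_3], [v_4], [v_5], [v_6], [v_7], [v_8]
  1-simplices (27): (27 of them)
  2-simplices (18): (18 of them)

Hence C_0 ≅ Z^9, C_1 ≅ Z^27, C_2 ≅ Z^18.

The boundary map ∂_1: C_1 → C_0 maps an edge to its endpoints' difference, ∂[p,q] = q − p. For instance
  ∂[v_0,v_8] = [v_8] − [v_0].
This gives a 9×27 integer matrix of rank 8; reducing to Smith normal form yields diagonal entries (1,1,1,1,1,1,1,1).

∂_2: C_2 → C_1 sends each 2-simplex [p,q,r] to [q,r] − [p,r] + [p,q]. For instance
  ∂[v_0,v_3,v_8] = [v_3,v_8] − [v_0,v_8] + [v_0,v_3],
  ∂[v_2,v_6,v_8] = [v_6,v_8] − [v_2,v_8] + [v_2,v_6].
As a 27×18 matrix over Z this has rank 17, with invariant factors (1,1,1,1,1,1,1,1,1,1,1,1,1,1,1,1,1).

Reading off H_k = ker ∂_k / im ∂_{k+1}:

  H_0: rank C_0 − rank ∂_1 = 9 − 8 = 1, and the invariant factors of ∂_1 are all 1, so H_0 = Z.
  H_1: rank ker ∂_1 − rank ∂_2 = (27 − 8) − 17 = 2, and the invariant factors of ∂_2 are all 1, so H_1 = Z^2.
  H_2: rank ker ∂_2 − rank ∂_3 = (18 − 17) − 0 = 1, and there is no ∂_3, so H_2 = Z.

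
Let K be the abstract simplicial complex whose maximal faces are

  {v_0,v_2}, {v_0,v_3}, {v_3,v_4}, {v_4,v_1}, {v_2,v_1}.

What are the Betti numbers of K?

K has 5 vertices, 5 edges.
rank ∂_0 = 0, rank ∂_1 = 4 ⇒ b_0 = 5 − 0 − 4 = 1; all invariant factors of ∂_1 are 1 so no torsion. So H_0 = Z.
rank ∂_1 = 4, rank ∂_2 = 0 ⇒ b_1 = 5 − 4 − 0 = 1. So H_1 = Z.

b_0 = 1, b_1 = 1.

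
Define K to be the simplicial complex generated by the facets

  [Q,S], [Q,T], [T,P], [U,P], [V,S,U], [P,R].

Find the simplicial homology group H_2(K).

H_2 = 0.

Order the vertices as P < Q < R < S < T < U < V. Listing each simplex with vertices in this order, K has dimension 2 with simplices:

  0-simplices (7): P, Q, R, S, T, U, V
  1-simplices (8): PR, PT, PU, QS, QT, SU, SV, UV
  2-simplices (1): SUV

so the chain groups are C_0 ≅ Z^7, C_1 ≅ Z^8, C_2 ≅ Z^1.

∂_1: C_1 → C_0 is given by ∂[p,q] = [q] − [p]. For instance
  ∂QS = S − Q.
The 7×8 boundary matrix has rank 6 and Smith normal form diag(1,1,1,1,1,1).

∂_2: C_2 → C_1 sends each 2-simplex [p,q,r] to [q,r] − [p,r] + [p,q]. For instance
  ∂SUV = UV − SV + SU.
The resulting 8×1 matrix has rank 1, and its Smith normal form has invariant factors (1).

Now H_k = ker ∂_k / im ∂_{k+1}, so:

  H_2: rank ker ∂_2 − rank ∂_3 = (1 − 1) − 0 = 0, and there is no ∂_3, so H_2 ≅ 0.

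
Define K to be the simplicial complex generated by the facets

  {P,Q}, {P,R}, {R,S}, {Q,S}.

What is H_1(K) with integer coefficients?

Order the vertices as P < Q < R < S. Listing each simplex with vertices in this order, K has dimension 1 with simplices:

  0-simplices (4): P, Q, R, S
  1-simplices (4): PQ, PR, QS, RS

giving chain groups C_0 ≅ Z^4, C_1 ≅ Z^4.

Boundary ∂_1: C_1 → C_0 is given by ∂[p,q] = [q] − [p]. For instance
  ∂PQ = Q − P.
As a 4×4 matrix over Z this has rank 3, with invariant factors (1,1,1).

From H_k ≅ ker(∂_k) / im(∂_{k+1}) we obtain:

  H_1: rank ker ∂_1 − rank ∂_2 = (4 − 3) − 0 = 1, and there is no ∂_2, so H_1 ≅ Z.

H_1 ≅ Z.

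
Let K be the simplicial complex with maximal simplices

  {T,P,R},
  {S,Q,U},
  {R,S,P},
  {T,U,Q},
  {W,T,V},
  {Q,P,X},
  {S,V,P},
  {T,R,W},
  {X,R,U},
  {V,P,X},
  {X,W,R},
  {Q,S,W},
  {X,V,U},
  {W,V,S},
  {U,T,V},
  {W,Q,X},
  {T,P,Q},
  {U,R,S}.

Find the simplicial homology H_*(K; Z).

H_0 ≅ Z,  H_1 ≅ Z^2,  H_2 ≅ Z.

Order the vertices as P < Q < R < S < T < U < V < W < X. Listing each simplex with vertices in this order, K has dimension 2 with simplices:

  0-simplices (9): P, Q, R, S, T, U, V, W, X
  1-simplices (27): PQ, PR, PS, PT, PV, PX, QS, QT, QU, QW, QX, RS, RT, RU, RW, RX, SU, SV, SW, TU, TV, TW, UV, UX, VW, VX, WX
  2-simplices (18): PQT, PQX, PRS, PRT, PSV, PVX, QSU, QSW, QTU, QWX, RSU, RTW, RUX, RWX, SVW, TUV, TVW, UVX

so the chain groups are C_0 ≅ Z^9, C_1 ≅ Z^27, C_2 ≅ Z^18.

Boundary ∂_1: C_1 → C_0 sends each edge [p,q] (with p < q) to q − p. For instance
  ∂QW = W − Q.
The resulting 9×27 matrix has rank 8, and its Smith normal form has invariant factors (1,1,1,1,1,1,1,1).

∂_2: C_2 → C_1 maps a triangle to the signed sum of its edges. For instance
  ∂QSU = SU − QU + QS,
  ∂UVX = VX − UX + UV.
The resulting 27×18 matrix has rank 17, and its Smith normal form has invariant factors (1,1,1,1,1,1,1,1,1,1,1,1,1,1,1,1,1).

Computing H_k = (kernel of ∂_k) / (image of ∂_{k+1}):

  H_0: rank C_0 − rank ∂_1 = 9 − 8 = 1, and the invariant factors of ∂_1 are all 1, so H_0 = Z.
  H_1: rank ker ∂_1 − rank ∂_2 = (27 − 8) − 17 = 2, and the invariant factors of ∂_2 are all 1, so H_1 = Z^2.
  H_2: rank ker ∂_2 − rank ∂_3 = (18 − 17) − 0 = 1, and there is no ∂_3, so H_2 = Z.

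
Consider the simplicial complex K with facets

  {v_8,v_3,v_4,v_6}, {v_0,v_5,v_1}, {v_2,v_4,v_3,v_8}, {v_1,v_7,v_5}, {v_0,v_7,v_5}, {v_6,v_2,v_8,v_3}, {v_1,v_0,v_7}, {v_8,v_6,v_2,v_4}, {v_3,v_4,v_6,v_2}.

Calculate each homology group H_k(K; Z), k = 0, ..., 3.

H_0 = Z^2,  H_1 = 0,  H_2 = Z,  H_3 = Z.

Fix the vertex order v_0 < v_1 < v_2 < v_3 < v_4 < v_5 < v_6 < v_7 < v_8 and write every simplex with vertices in increasing order. Then dim K = 3 and the simplices of K are:

  0-simplices (9): [v_0], [v_1], [v_2], [v_3], [v_4], [v_5], [v_6], [v_7], [v_8]
  1-simplices (16): (16 of them)
  2-simplices (14): (14 of them)
  3-simplices (5): [v_2,v_3,v_4,v_6], [v_2,v_3,v_4,v_8], [v_2,v_3,v_6,v_8], [v_2,v_4,v_6,v_8], [v_3,v_4,v_6,v_8]

so the chain groups are C_0 ≅ Z^9, C_1 ≅ Z^16, C_2 ≅ Z^14, C_3 ≅ Z^5.

The boundary map ∂_1: C_1 → C_0 maps an edge to its endpoints' difference, ∂[p,q] = q − p. For instance
  ∂[v_1,v_5] = [v_5] − [v_1].
As a 9×16 matrix over Z this has rank 7, with invariant factors (1,1,1,1,1,1,1).

∂_2: C_2 → C_1 sends each 2-simplex [p,q,r] to [q,r] − [p,r] + [p,q]. For instance
  ∂[v_3,v_4,v_6] = [v_4,v_6] − [v_3,v_6] + [v_3,v_4],
  ∂[v_2,v_3,v_8] = [v_3,v_8] − [v_2,v_8] + [v_2,v_3].
The resulting 16×14 matrix has rank 9, and its Smith normal form has invariant factors (1,1,1,1,1,1,1,1,1).

Boundary ∂_3: C_3 → C_2 sends each 3-simplex σ to the alternating sum Σ_i (−1)^i (σ with its i-th vertex removed). For instance
  ∂[v_2,v_4,v_6,v_8] = [v_4,v_6,v_8] − [v_2,v_6,v_8] + [v_2,v_4,v_8] − [v_2,v_4,v_6],
  ∂[v_2,v_3,v_4,v_6] = [v_3,v_4,v_6] − [v_2,v_4,v_6] + [v_2,v_3,v_6] − [v_2,v_3,v_4].
This gives a 14×5 integer matrix of rank 4; reducing to Smith normal form yields diagonal entries (1,1,1,1).

Now H_k = ker ∂_k / im ∂_{k+1}, so:

  H_0: rank C_0 − rank ∂_1 = 9 − 7 = 2, and the invariant factors of ∂_1 are all 1, so H_0 = Z^2.
  H_1: rank ker ∂_1 − rank ∂_2 = (16 − 7) − 9 = 0, and the invariant factors of ∂_2 are all 1, so H_1 = 0.
  H_2: rank ker ∂_2 − rank ∂_3 = (14 − 9) − 4 = 1, and the invariant factors of ∂_3 are all 1, so H_2 = Z.
  H_3: rank ker ∂_3 − rank ∂_4 = (5 − 4) − 0 = 1, and there is no ∂_4, so H_3 = Z.

As a check, the Euler characteristic is 9 − 16 + 14 − 5 = 2, which agrees with 2 − 0 + 1 − 1 = 2.
(K is a triangulation of the disjoint union of the 3-sphere S^3 and the 2-sphere S^2.)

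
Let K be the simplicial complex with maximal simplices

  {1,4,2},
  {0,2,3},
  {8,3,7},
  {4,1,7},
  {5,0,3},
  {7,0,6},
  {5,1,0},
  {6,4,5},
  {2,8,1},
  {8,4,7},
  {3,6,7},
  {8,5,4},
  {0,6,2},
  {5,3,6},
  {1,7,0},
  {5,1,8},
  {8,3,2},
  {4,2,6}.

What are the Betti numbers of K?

We work with the vertex ordering 0 < 1 < 2 < 3 < 4 < 5 < 6 < 7 < 8. The simplices of K, each written with vertices in increasing order, are:

  0-simplices (9): [0], [1], [2], [3], [4], [5], [6], [7], [8]
  1-simplices (27): (27 of them)
  2-simplices (18): [0,1,5], [0,1,7], [0,2,3], [0,2,6], [0,3,5], [0,6,7], [1,2,4], [1,2,8], [1,4,7], [1,5,8], [2,3,8], [2,4,6], [3,5,6], [3,6,7], [3,7,8], [4,5,6], [4,5,8], [4,7,8]

Hence C_0 ≅ Z^9, C_1 ≅ Z^27, C_2 ≅ Z^18.

Boundary ∂_1: C_1 → C_0 is given by ∂[p,q] = [q] − [p].
As a 9×27 matrix over Z this has rank 8, with invariant factors (1,1,1,1,1,1,1,1).

Boundary ∂_2: C_2 → C_1 maps a triangle to the signed sum of its edges. For instance
  ∂[1,2,4] = [2,4] − [1,4] + [1,2],
  ∂[4,5,6] = [5,6] − [4,6] + [4,5].
This gives a 27×18 integer matrix of rank 18; reducing to Smith normal form yields diagonal entries (1,1,1,1,1,1,1,1,1,1,1,1,1,1,1,1,1,2).

Reading off H_k = ker ∂_k / im ∂_{k+1}:

  H_0: rank C_0 − rank ∂_1 = 9 − 8 = 1, and the invariant factors of ∂_1 are all 1, so H_0 = Z.
  H_1: rank ker ∂_1 − rank ∂_2 = (27 − 8) − 18 = 1, and ∂_2 has invariant factor 2 > 1, so H_1 = Z ⊕ Z_2.
  H_2: rank ker ∂_2 − rank ∂_3 = (18 − 18) − 0 = 0, and there is no ∂_3, so H_2 = 0.

Hence the Betti numbers are b_0 = 1, b_1 = 1, b_2 = 0.

b_0 = 1, b_1 = 1, b_2 = 0.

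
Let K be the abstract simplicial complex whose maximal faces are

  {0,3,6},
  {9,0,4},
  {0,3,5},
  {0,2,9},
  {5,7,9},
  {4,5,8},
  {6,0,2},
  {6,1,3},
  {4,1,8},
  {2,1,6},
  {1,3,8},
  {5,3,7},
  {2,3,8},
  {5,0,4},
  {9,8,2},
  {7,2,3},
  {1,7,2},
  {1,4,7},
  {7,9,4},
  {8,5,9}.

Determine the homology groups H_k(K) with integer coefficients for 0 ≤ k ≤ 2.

We work with the vertex ordering 0 < 1 < 2 < 3 < 4 < 5 < 6 < 7 < 8 < 9. The simplices of K, each written with vertices in increasing order, are:

  0-simplices (10): [0], [1], [2], [3], [4], [5], [6], [7], [8], [9]
  1-simplices (30): (30 of them)
  2-simplices (20): (20 of them)

Hence C_0 ≅ Z^10, C_1 ≅ Z^30, C_2 ≅ Z^20.

The boundary map ∂_1: C_1 → C_0 sends each edge [p,q] (with p < q) to q − p. For instance
  ∂[3,8] = [8] − [3].
The 10×30 boundary matrix has rank 9 and Smith normal form diag(1,1,1,1,1,1,1,1,1).

The boundary map ∂_2: C_2 → C_1 maps a triangle to the signed sum of its edges. For instance
  ∂[5,7,9] = [7,9] − [5,9] + [5,7],
  ∂[0,4,5] = [4,5] − [0,5] + [0,4].
As a 30×20 matrix over Z this has rank 20, with invariant factors (1,1,1,1,1,1,1,1,1,1,1,1,1,1,1,1,1,1,1,2).

Reading off H_k = ker ∂_k / im ∂_{k+1}:

  H_0: rank C_0 − rank ∂_1 = 10 − 9 = 1, and the invariant factors of ∂_1 are all 1, so H_0 ≅ Z.
  H_1: rank ker ∂_1 − rank ∂_2 = (30 − 9) − 20 = 1, and ∂_2 has invariant factor 2 > 1, so H_1 ≅ Z × Z/2.
  H_2: rank ker ∂_2 − rank ∂_3 = (20 − 20) − 0 = 0, and there is no ∂_3, so H_2 ≅ 0.

As a check, the Euler characteristic is 10 − 30 + 20 = 0, which agrees with 1 − 1 + 0 = 0.

H_0 ≅ Z,  H_1 ≅ Z × Z/2,  H_2 = 0.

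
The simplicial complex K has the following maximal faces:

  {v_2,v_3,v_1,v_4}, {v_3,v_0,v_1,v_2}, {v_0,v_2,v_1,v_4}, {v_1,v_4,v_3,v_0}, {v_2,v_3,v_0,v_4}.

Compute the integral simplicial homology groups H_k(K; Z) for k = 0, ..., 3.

Fix the vertex order v_0 < v_1 < v_2 < v_3 < v_4 and write every simplex with vertices in increasing order. Then dim K = 3 and the simplices of K are:

  0-simplices (5): [v_0], [v_1], [v_2], [v_3], [v_4]
  1-simplices (10): [v_0,v_1], [v_0,v_2], [v_0,v_3], [v_0,v_4], [v_1,v_2], [v_1,v_3], [v_1,v_4], [v_2,v_3], [v_2,v_4], [v_3,v_4]
  2-simplices (10): [v_0,v_1,v_2], [v_0,v_1,v_3], [v_0,v_1,v_4], [v_0,v_2,v_3], [v_0,v_2,v_4], [v_0,v_3,v_4], [v_1,v_2,v_3], [v_1,v_2,v_4], [v_1,v_3,v_4], [v_2,v_3,v_4]
  3-simplices (5): [v_0,v_1,v_2,v_3], [v_0,v_1,v_2,v_4], [v_0,v_1,v_3,v_4], [v_0,v_2,v_3,v_4], [v_1,v_2,v_3,v_4]

Hence C_0 ≅ Z^5, C_1 ≅ Z^10, C_2 ≅ Z^10, C_3 ≅ Z^5.

Boundary ∂_1: C_1 → C_0 is given by ∂[p,q] = [q] − [p]. For instance
  ∂[v_3,v_4] = [v_4] − [v_3].
The 5×10 boundary matrix has rank 4 and Smith normal form diag(1,1,1,1).

∂_2: C_2 → C_1 maps a triangle to the signed sum of its edges. For instance
  ∂[v_0,v_1,v_4] = [v_1,v_4] − [v_0,v_4] + [v_0,v_1],
  ∂[v_0,v_2,v_4] = [v_2,v_4] − [v_0,v_4] + [v_0,v_2].
As a 10×10 matrix over Z this has rank 6, with invariant factors (1,1,1,1,1,1).

∂_3: C_3 → C_2 sends each 3-simplex σ to the alternating sum Σ_i (−1)^i (σ with its i-th vertex removed). For instance
  ∂[v_0,v_2,v_3,v_4] = [v_2,v_3,v_4] − [v_0,v_3,v_4] + [v_0,v_2,v_4] − [v_0,v_2,v_3],
  ∂[v_0,v_1,v_2,v_3] = [v_1,v_2,v_3] − [v_0,v_2,v_3] + [v_0,v_1,v_3] − [v_0,v_1,v_2].
As a 10×5 matrix over Z this has rank 4, with invariant factors (1,1,1,1).

Reading off H_k = ker ∂_k / im ∂_{k+1}:

  H_0: rank C_0 − rank ∂_1 = 5 − 4 = 1, and the invariant factors of ∂_1 are all 1, so H_0 ≅ Z.
  H_1: rank ker ∂_1 − rank ∂_2 = (10 − 4) − 6 = 0, and the invariant factors of ∂_2 are all 1, so H_1 ≅ 0.
  H_2: rank ker ∂_2 − rank ∂_3 = (10 − 6) − 4 = 0, and the invariant factors of ∂_3 are all 1, so H_2 ≅ 0.
  H_3: rank ker ∂_3 − rank ∂_4 = (5 − 4) − 0 = 1, and there is no ∂_4, so H_3 ≅ Z.

H_0 = Z,  H_1 = 0,  H_2 = 0,  H_3 = Z.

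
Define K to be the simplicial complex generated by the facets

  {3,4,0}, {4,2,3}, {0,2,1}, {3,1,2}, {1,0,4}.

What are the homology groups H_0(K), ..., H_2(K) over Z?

H_0 = Z,  H_1 = Z,  H_2 = 0.

Fix the vertex order 0 < 1 < 2 < 3 < 4 and write every simplex with vertices in increasing order. Then dim K = 2 and the simplices of K are:

  0-simplices (5): [0], [1], [2], [3], [4]
  1-simplices (10): [0,1], [0,2], [0,3], [0,4], [1,2], [1,3], [1,4], [2,3], [2,4], [3,4]
  2-simplices (5): [0,1,2], [0,1,4], [0,3,4], [1,2,3], [2,3,4]

giving chain groups C_0 ≅ Z^5, C_1 ≅ Z^10, C_2 ≅ Z^5.

∂_1: C_1 → C_0 is given by ∂[p,q] = [q] − [p]. For instance
  ∂[1,3] = [3] − [1].
This gives a 5×10 integer matrix of rank 4; reducing to Smith normal form yields diagonal entries (1,1,1,1).

∂_2: C_2 → C_1 acts by ∂[p,q,r] = [q,r] − [p,r] + [p,q]. For instance
  ∂[2,3,4] = [3,4] − [2,4] + [2,3],
  ∂[0,1,2] = [1,2] − [0,2] + [0,1].
As a 10×5 matrix over Z this has rank 5, with invariant factors (1,1,1,1,1).

From H_k ≅ ker(∂_k) / im(∂_{k+1}) we obtain:

  H_0: rank C_0 − rank ∂_1 = 5 − 4 = 1, and the invariant factors of ∂_1 are all 1, so H_0 = Z.
  H_1: rank ker ∂_1 − rank ∂_2 = (10 − 4) − 5 = 1, and the invariant factors of ∂_2 are all 1, so H_1 = Z.
  H_2: rank ker ∂_2 − rank ∂_3 = (5 − 5) − 0 = 0, and there is no ∂_3, so H_2 = 0.

As a check, the Euler characteristic is 5 − 10 + 5 = 0, which agrees with 1 − 1 + 0 = 0.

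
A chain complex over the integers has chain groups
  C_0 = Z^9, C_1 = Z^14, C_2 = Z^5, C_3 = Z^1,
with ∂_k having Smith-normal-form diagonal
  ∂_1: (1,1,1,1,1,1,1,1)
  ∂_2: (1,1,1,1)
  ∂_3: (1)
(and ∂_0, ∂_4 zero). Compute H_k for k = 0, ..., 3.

H_0: b_0 = 9 − 0 − 8 = 1; torsion from ∂_1 factors > 1: none. So H_0 ≅ Z.
H_1: b_1 = 14 − 8 − 4 = 2; torsion from ∂_2 factors > 1: none. So H_1 ≅ Z^2.
H_2: b_2 = 5 − 4 − 1 = 0; torsion from ∂_3 factors > 1: none. So H_2 ≅ 0.
H_3: b_3 = 1 − 1 − 0 = 0; torsion from ∂_4 factors > 1: none. So H_3 ≅ 0.

H_0 ≅ Z,  H_1 ≅ Z^2,  H_2 = 0,  H_3 = 0.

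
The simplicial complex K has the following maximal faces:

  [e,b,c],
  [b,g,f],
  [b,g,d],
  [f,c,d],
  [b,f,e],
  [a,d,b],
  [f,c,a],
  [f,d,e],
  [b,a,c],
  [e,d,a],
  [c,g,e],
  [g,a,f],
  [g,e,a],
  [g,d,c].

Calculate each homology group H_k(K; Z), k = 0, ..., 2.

H_0 = Z,  H_1 = Z^2,  H_2 = Z.

Take the total order a < b < c < d < e < f < g on the vertex set. Then K (dimension 2) consists of the simplices:

  0-simplices (7): a, b, c, d, e, f, g
  1-simplices (21): ab, ac, ad, ae, af, ag, bc, bd, be, bf, bg, cd, ce, cf, cg, de, df, dg, ef, eg, fg
  2-simplices (14): abc, abd, acf, ade, aeg, afg, bce, bdg, bef, bfg, cdf, cdg, ceg, def

giving chain groups C_0 ≅ Z^7, C_1 ≅ Z^21, C_2 ≅ Z^14.

∂_1: C_1 → C_0 sends each edge [p,q] (with p < q) to q − p. For instance
  ∂ad = d − a.
As a 7×21 matrix over Z this has rank 6, with invariant factors (1,1,1,1,1,1).

Boundary ∂_2: C_2 → C_1 acts by ∂[p,q,r] = [q,r] − [p,r] + [p,q]. For instance
  ∂cdg = dg − cg + cd,
  ∂bce = ce − be + bc.
The 21×14 boundary matrix has rank 13 and Smith normal form diag(1,1,1,1,1,1,1,1,1,1,1,1,1).

Reading off H_k = ker ∂_k / im ∂_{k+1}:

  H_0: rank C_0 − rank ∂_1 = 7 − 6 = 1, and the invariant factors of ∂_1 are all 1, so H_0 ≅ Z.
  H_1: rank ker ∂_1 − rank ∂_2 = (21 − 6) − 13 = 2, and the invariant factors of ∂_2 are all 1, so H_1 ≅ Z^2.
  H_2: rank ker ∂_2 − rank ∂_3 = (14 − 13) − 0 = 1, and there is no ∂_3, so H_2 ≅ Z.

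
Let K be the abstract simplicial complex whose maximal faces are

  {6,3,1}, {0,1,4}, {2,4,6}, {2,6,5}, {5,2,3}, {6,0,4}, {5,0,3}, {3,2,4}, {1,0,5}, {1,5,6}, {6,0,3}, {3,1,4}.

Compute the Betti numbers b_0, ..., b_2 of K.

Order the vertices as 0 < 1 < 2 < 3 < 4 < 5 < 6. Listing each simplex with vertices in this order, K has dimension 2 with simplices:

  0-simplices (7): [0], [1], [2], [3], [4], [5], [6]
  1-simplices (18): [0,1], [0,3], [0,4], [0,5], [0,6], [1,3], [1,4], [1,5], [1,6], [2,3], [2,4], [2,5], [2,6], [3,4], [3,5], [3,6], [4,6], [5,6]
  2-simplices (12): [0,1,4], [0,1,5], [0,3,5], [0,3,6], [0,4,6], [1,3,4], [1,3,6], [1,5,6], [2,3,4], [2,3,5], [2,4,6], [2,5,6]

so the chain groups are C_0 ≅ Z^7, C_1 ≅ Z^18, C_2 ≅ Z^12.

∂_1: C_1 → C_0 is given by ∂[p,q] = [q] − [p]. For instance
  ∂[3,5] = [5] − [3].
As a 7×18 matrix over Z this has rank 6, with invariant factors (1,1,1,1,1,1).

The boundary map ∂_2: C_2 → C_1 acts by ∂[p,q,r] = [q,r] − [p,r] + [p,q]. For instance
  ∂[0,3,5] = [3,5] − [0,5] + [0,3],
  ∂[1,5,6] = [5,6] − [1,6] + [1,5].
This gives a 18×12 integer matrix of rank 12; reducing to Smith normal form yields diagonal entries (1,1,1,1,1,1,1,1,1,1,1,2).

Now H_k = ker ∂_k / im ∂_{k+1}, so:

  H_0: rank C_0 − rank ∂_1 = 7 − 6 = 1, and the invariant factors of ∂_1 are all 1, so H_0 ≅ Z.
  H_1: rank ker ∂_1 − rank ∂_2 = (18 − 6) − 12 = 0, and ∂_2 has invariant factor 2 > 1, so H_1 ≅ Z_2.
  H_2: rank ker ∂_2 − rank ∂_3 = (12 − 12) − 0 = 0, and there is no ∂_3, so H_2 ≅ 0.

(K is a triangulation of the real projective plane RP^2.)

Hence the Betti numbers are b_0 = 1, b_1 = 0, b_2 = 0.

b_0 = 1, b_1 = 0, b_2 = 0.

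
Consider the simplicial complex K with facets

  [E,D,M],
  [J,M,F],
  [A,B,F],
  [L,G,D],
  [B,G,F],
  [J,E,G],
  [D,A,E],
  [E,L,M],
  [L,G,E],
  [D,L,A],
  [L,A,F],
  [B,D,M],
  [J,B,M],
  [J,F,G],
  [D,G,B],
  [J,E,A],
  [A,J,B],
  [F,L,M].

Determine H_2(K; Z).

We work with the vertex ordering A < B < D < E < F < G < J < L < M. The simplices of K, each written with vertices in increasing order, are:

  0-simplices (9): A, B, D, E, F, G, J, L, M
  1-simplices (27): AB, AD, AE, AF, AJ, AL, BD, BF, BG, BJ, BM, DE, DG, DL, DM, EG, EJ, EL, EM, FG, FJ, FL, FM, GJ, GL, JM, LM
  2-simplices (18): ABF, ABJ, ADE, ADL, AEJ, AFL, BDG, BDM, BFG, BJM, DEM, DGL, EGJ, EGL, ELM, FGJ, FJM, FLM

Hence C_0 ≅ Z^9, C_1 ≅ Z^27, C_2 ≅ Z^18.

∂_1: C_1 → C_0 maps an edge to its endpoints' difference, ∂[p,q] = q − p. For instance
  ∂JM = M − J.
The resulting 9×27 matrix has rank 8, and its Smith normal form has invariant factors (1,1,1,1,1,1,1,1).

Boundary ∂_2: C_2 → C_1 sends each 2-simplex [p,q,r] to [q,r] − [p,r] + [p,q]. For instance
  ∂DGL = GL − DL + DG,
  ∂BDG = DG − BG + BD.
As a 27×18 matrix over Z this has rank 18, with invariant factors (1,1,1,1,1,1,1,1,1,1,1,1,1,1,1,1,1,2).

Now H_k = ker ∂_k / im ∂_{k+1}, so:

  H_2: rank ker ∂_2 − rank ∂_3 = (18 − 18) − 0 = 0, and there is no ∂_3, so H_2 ≅ 0.

H_2 = 0.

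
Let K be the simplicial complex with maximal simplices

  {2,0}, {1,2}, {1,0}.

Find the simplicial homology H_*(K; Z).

H_0 ≅ Z,  H_1 ≅ Z.

Take the total order 0 < 1 < 2 on the vertex set. Then K (dimension 1) consists of the simplices:

  0-simplices (3): [0], [1], [2]
  1-simplices (3): [0,1], [0,2], [1,2]

giving chain groups C_0 ≅ Z^3, C_1 ≅ Z^3.

The boundary map ∂_1: C_1 → C_0 is given by ∂[p,q] = [q] − [p].
This gives a 3×3 integer matrix of rank 2; reducing to Smith normal form yields diagonal entries (1,1).

Now H_k = ker ∂_k / im ∂_{k+1}, so:

  H_0: rank C_0 − rank ∂_1 = 3 − 2 = 1, and the invariant factors of ∂_1 are all 1, so H_0 ≅ Z.
  H_1: rank ker ∂_1 − rank ∂_2 = (3 − 2) − 0 = 1, and there is no ∂_2, so H_1 ≅ Z.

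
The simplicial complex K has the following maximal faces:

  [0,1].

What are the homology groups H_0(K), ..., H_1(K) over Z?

Order the vertices as 0 < 1. Listing each simplex with vertices in this order, K has dimension 1 with simplices:

  0-simplices (2): [0], [1]
  1-simplices (1): [0,1]

so the chain groups are C_0 ≅ Z^2, C_1 ≅ Z^1.

The boundary map ∂_1: C_1 → C_0 maps an edge to its endpoints' difference, ∂[p,q] = q − p.
As a 2×1 matrix over Z this has rank 1, with invariant factors (1).

From H_k ≅ ker(∂_k) / im(∂_{k+1}) we obtain:

  H_0: rank C_0 − rank ∂_1 = 2 − 1 = 1, and the invariant factors of ∂_1 are all 1, so H_0 ≅ Z.
  H_1: rank ker ∂_1 − rank ∂_2 = (1 − 1) − 0 = 0, and there is no ∂_2, so H_1 ≅ 0.

As a check, the Euler characteristic is 2 − 1 = 1, which agrees with 1 − 0 = 1.
(K is a triangulation of the 1-simplex.)

H_0 ≅ Z,  H_1 = 0.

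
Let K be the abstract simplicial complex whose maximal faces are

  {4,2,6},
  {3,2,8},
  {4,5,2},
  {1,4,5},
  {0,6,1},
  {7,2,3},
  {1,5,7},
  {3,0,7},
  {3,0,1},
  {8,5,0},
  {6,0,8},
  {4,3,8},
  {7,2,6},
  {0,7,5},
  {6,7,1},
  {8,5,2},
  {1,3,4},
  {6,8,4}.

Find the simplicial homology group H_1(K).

We work with the vertex ordering 0 < 1 < 2 < 3 < 4 < 5 < 6 < 7 < 8. The simplices of K, each written with vertices in increasing order, are:

  0-simplices (9): [0], [1], [2], [3], [4], [5], [6], [7], [8]
  1-simplices (27): (27 of them)
  2-simplices (18): [0,1,3], [0,1,6], [0,3,7], [0,5,7], [0,5,8], [0,6,8], [1,3,4], [1,4,5], [1,5,7], [1,6,7], [2,3,7], [2,3,8], [2,4,5], [2,4,6], [2,5,8], [2,6,7], [3,4,8], [4,6,8]

so the chain groups are C_0 ≅ Z^9, C_1 ≅ Z^27, C_2 ≅ Z^18.

∂_1: C_1 → C_0 maps an edge to its endpoints' difference, ∂[p,q] = q − p. For instance
  ∂[3,8] = [8] − [3].
The resulting 9×27 matrix has rank 8, and its Smith normal form has invariant factors (1,1,1,1,1,1,1,1).

Boundary ∂_2: C_2 → C_1 maps a triangle to the signed sum of its edges. For instance
  ∂[2,3,8] = [3,8] − [2,8] + [2,3],
  ∂[0,1,6] = [1,6] − [0,6] + [0,1].
The 27×18 boundary matrix has rank 18 and Smith normal form diag(1,1,1,1,1,1,1,1,1,1,1,1,1,1,1,1,1,2).

Now H_k = ker ∂_k / im ∂_{k+1}, so:

  H_1: rank ker ∂_1 − rank ∂_2 = (27 − 8) − 18 = 1, and ∂_2 has invariant factor 2 > 1, so H_1 = Z ⊕ Z/2Z.

H_1 = Z ⊕ Z/2Z.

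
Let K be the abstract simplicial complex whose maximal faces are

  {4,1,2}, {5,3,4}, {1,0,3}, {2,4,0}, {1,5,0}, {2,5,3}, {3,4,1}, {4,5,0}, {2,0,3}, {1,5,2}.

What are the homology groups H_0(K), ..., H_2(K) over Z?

Fix the vertex order 0 < 1 < 2 < 3 < 4 < 5 and write every simplex with vertices in increasing order. Then dim K = 2 and the simplices of K are:

  0-simplices (6): [0], [1], [2], [3], [4], [5]
  1-simplices (15): [0,1], [0,2], [0,3], [0,4], [0,5], [1,2], [1,3], [1,4], [1,5], [2,3], [2,4], [2,5], [3,4], [3,5], [4,5]
  2-simplices (10): [0,1,3], [0,1,5], [0,2,3], [0,2,4], [0,4,5], [1,2,4], [1,2,5], [1,3,4], [2,3,5], [3,4,5]

Hence C_0 ≅ Z^6, C_1 ≅ Z^15, C_2 ≅ Z^10.

∂_1: C_1 → C_0 is given by ∂[p,q] = [q] − [p].
As a 6×15 matrix over Z this has rank 5, with invariant factors (1,1,1,1,1).

∂_2: C_2 → C_1 maps a triangle to the signed sum of its edges. For instance
  ∂[2,3,5] = [3,5] − [2,5] + [2,3],
  ∂[3,4,5] = [4,5] − [3,5] + [3,4].
The 15×10 boundary matrix has rank 10 and Smith normal form diag(1,1,1,1,1,1,1,1,1,2).

From H_k ≅ ker(∂_k) / im(∂_{k+1}) we obtain:

  H_0: rank C_0 − rank ∂_1 = 6 − 5 = 1, and the invariant factors of ∂_1 are all 1, so H_0 ≅ Z.
  H_1: rank ker ∂_1 − rank ∂_2 = (15 − 5) − 10 = 0, and ∂_2 has invariant factor 2 > 1, so H_1 ≅ Z/2Z.
  H_2: rank ker ∂_2 − rank ∂_3 = (10 − 10) − 0 = 0, and there is no ∂_3, so H_2 ≅ 0.

H_0 ≅ Z,  H_1 ≅ Z/2Z,  H_2 = 0.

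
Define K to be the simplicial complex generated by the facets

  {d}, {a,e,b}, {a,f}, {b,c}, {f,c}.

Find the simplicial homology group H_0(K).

H_0 ≅ Z^2.

Order the vertices as a < b < c < d < e < f. Listing each simplex with vertices in this order, K has dimension 2 with simplices:

  0-simplices (6): a, b, c, d, e, f
  1-simplices (6): ab, ae, af, bc, be, cf
  2-simplices (1): abe

Hence C_0 ≅ Z^6, C_1 ≅ Z^6, C_2 ≅ Z^1.

Boundary ∂_1: C_1 → C_0 is given by ∂[p,q] = [q] − [p]. For instance
  ∂ab = b − a.
As a 6×6 matrix over Z this has rank 4, with invariant factors (1,1,1,1).

Boundary ∂_2: C_2 → C_1 sends each 2-simplex [p,q,r] to [q,r] − [p,r] + [p,q]. For instance
  ∂abe = be − ae + ab.
The 6×1 boundary matrix has rank 1 and Smith normal form diag(1).

Computing H_k = (kernel of ∂_k) / (image of ∂_{k+1}):

  H_0: rank C_0 − rank ∂_1 = 6 − 4 = 2, and the invariant factors of ∂_1 are all 1, so H_0 ≅ Z^2.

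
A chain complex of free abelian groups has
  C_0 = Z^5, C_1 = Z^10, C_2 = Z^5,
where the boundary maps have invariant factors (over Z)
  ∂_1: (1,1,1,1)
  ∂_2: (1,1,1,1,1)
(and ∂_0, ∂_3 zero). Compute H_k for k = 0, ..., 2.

H_0 ≅ Z,  H_1 ≅ Z,  H_2 = 0.

H_0: b_0 = 5 − 0 − 4 = 1; torsion from ∂_1 factors > 1: none. So H_0 ≅ Z.
H_1: b_1 = 10 − 4 − 5 = 1; torsion from ∂_2 factors > 1: none. So H_1 ≅ Z.
H_2: b_2 = 5 − 5 − 0 = 0; torsion from ∂_3 factors > 1: none. So H_2 ≅ 0.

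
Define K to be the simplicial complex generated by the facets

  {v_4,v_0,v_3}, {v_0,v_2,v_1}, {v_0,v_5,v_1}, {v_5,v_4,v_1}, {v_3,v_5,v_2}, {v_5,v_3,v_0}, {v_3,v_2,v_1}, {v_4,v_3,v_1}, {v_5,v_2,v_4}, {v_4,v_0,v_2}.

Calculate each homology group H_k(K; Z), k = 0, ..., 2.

Fix the vertex order v_0 < v_1 < v_2 < v_3 < v_4 < v_5 and write every simplex with vertices in increasing order. Then dim K = 2 and the simplices of K are:

  0-simplices (6): [v_0], [v_1], [v_2], [v_3], [v_4], [v_5]
  1-simplices (15): (15 of them)
  2-simplices (10): [v_0,v_1,v_2], [v_0,v_1,v_5], [v_0,v_2,v_4], [v_0,v_3,v_4], [v_0,v_3,v_5], [v_1,v_2,v_3], [v_1,v_3,v_4], [v_1,v_4,v_5], [v_2,v_3,v_5], [v_2,v_4,v_5]

giving chain groups C_0 ≅ Z^6, C_1 ≅ Z^15, C_2 ≅ Z^10.

The boundary map ∂_1: C_1 → C_0 maps an edge to its endpoints' difference, ∂[p,q] = q − p. For instance
  ∂[v_0,v_4] = [v_4] − [v_0].
As a 6×15 matrix over Z this has rank 5, with invariant factors (1,1,1,1,1).

The boundary map ∂_2: C_2 → C_1 acts by ∂[p,q,r] = [q,r] − [p,r] + [p,q]. For instance
  ∂[v_2,v_4,v_5] = [v_4,v_5] − [v_2,v_5] + [v_2,v_4],
  ∂[v_2,v_3,v_5] = [v_3,v_5] − [v_2,v_5] + [v_2,v_3].
The resulting 15×10 matrix has rank 10, and its Smith normal form has invariant factors (1,1,1,1,1,1,1,1,1,2).

Computing H_k = (kernel of ∂_k) / (image of ∂_{k+1}):

  H_0: rank C_0 − rank ∂_1 = 6 − 5 = 1, and the invariant factors of ∂_1 are all 1, so H_0 = Z.
  H_1: rank ker ∂_1 − rank ∂_2 = (15 − 5) − 10 = 0, and ∂_2 has invariant factor 2 > 1, so H_1 = Z/2.
  H_2: rank ker ∂_2 − rank ∂_3 = (10 − 10) − 0 = 0, and there is no ∂_3, so H_2 = 0.

H_0 = Z,  H_1 = Z/2,  H_2 = 0.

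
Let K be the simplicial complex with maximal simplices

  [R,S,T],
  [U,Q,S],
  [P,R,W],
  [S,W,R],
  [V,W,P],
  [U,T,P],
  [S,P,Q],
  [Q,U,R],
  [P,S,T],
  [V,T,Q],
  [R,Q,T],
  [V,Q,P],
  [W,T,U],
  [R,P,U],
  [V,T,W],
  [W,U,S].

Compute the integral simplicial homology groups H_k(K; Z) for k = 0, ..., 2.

H_0 = Z,  H_1 = Z^2,  H_2 = Z.

Take the total order P < Q < R < S < T < U < V < W on the vertex set. Then K (dimension 2) consists of the simplices:

  0-simplices (8): P, Q, R, S, T, U, V, W
  1-simplices (24): PQ, PR, PS, PT, PU, PV, PW, QR, QS, QT, QU, QV, RS, RT, RU, RW, ST, SU, SW, TU, TV, TW, UW, VW
  2-simplices (16): PQS, PQV, PRU, PRW, PST, PTU, PVW, QRT, QRU, QSU, QTV, RST, RSW, SUW, TUW, TVW

Hence C_0 ≅ Z^8, C_1 ≅ Z^24, C_2 ≅ Z^16.

∂_1: C_1 → C_0 is given by ∂[p,q] = [q] − [p]. For instance
  ∂PV = V − P.
This gives a 8×24 integer matrix of rank 7; reducing to Smith normal form yields diagonal entries (1,1,1,1,1,1,1).

Boundary ∂_2: C_2 → C_1 sends each 2-simplex [p,q,r] to [q,r] − [p,r] + [p,q]. For instance
  ∂SUW = UW − SW + SU,
  ∂RST = ST − RT + RS.
As a 24×16 matrix over Z this has rank 15, with invariant factors (1,1,1,1,1,1,1,1,1,1,1,1,1,1,1).

Reading off H_k = ker ∂_k / im ∂_{k+1}:

  H_0: rank C_0 − rank ∂_1 = 8 − 7 = 1, and the invariant factors of ∂_1 are all 1, so H_0 ≅ Z.
  H_1: rank ker ∂_1 − rank ∂_2 = (24 − 7) − 15 = 2, and the invariant factors of ∂_2 are all 1, so H_1 ≅ Z^2.
  H_2: rank ker ∂_2 − rank ∂_3 = (16 − 15) − 0 = 1, and there is no ∂_3, so H_2 ≅ Z.

As a check, the Euler characteristic is 8 − 24 + 16 = 0, which agrees with 1 − 2 + 1 = 0.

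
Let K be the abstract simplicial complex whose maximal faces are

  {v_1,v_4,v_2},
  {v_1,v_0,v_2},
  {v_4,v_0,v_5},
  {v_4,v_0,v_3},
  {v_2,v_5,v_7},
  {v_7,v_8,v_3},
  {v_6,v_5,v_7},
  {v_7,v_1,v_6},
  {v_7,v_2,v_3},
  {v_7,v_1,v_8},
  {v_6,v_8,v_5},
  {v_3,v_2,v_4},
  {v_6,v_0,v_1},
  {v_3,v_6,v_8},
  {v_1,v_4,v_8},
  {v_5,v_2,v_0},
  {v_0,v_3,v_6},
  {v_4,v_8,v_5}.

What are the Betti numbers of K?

b_0 = 1, b_1 = 1, b_2 = 0.

Order the vertices as v_0 < v_1 < v_2 < v_3 < v_4 < v_5 < v_6 < v_7 < v_8. Listing each simplex with vertices in this order, K has dimension 2 with simplices:

  0-simplices (9): [v_0], [v_1], [v_2], [v_3], [v_4], [v_5], [v_6], [v_7], [v_8]
  1-simplices (27): (27 of them)
  2-simplices (18): (18 of them)

so the chain groups are C_0 ≅ Z^9, C_1 ≅ Z^27, C_2 ≅ Z^18.

The boundary map ∂_1: C_1 → C_0 maps an edge to its endpoints' difference, ∂[p,q] = q − p.
The resulting 9×27 matrix has rank 8, and its Smith normal form has invariant factors (1,1,1,1,1,1,1,1).

Boundary ∂_2: C_2 → C_1 maps a triangle to the signed sum of its edges. For instance
  ∂[v_0,v_2,v_5] = [v_2,v_5] − [v_0,v_5] + [v_0,v_2],
  ∂[v_5,v_6,v_7] = [v_6,v_7] − [v_5,v_7] + [v_5,v_6].
This gives a 27×18 integer matrix of rank 18; reducing to Smith normal form yields diagonal entries (1,1,1,1,1,1,1,1,1,1,1,1,1,1,1,1,1,2).

Reading off H_k = ker ∂_k / im ∂_{k+1}:

  H_0: rank C_0 − rank ∂_1 = 9 − 8 = 1, and the invariant factors of ∂_1 are all 1, so H_0 = Z.
  H_1: rank ker ∂_1 − rank ∂_2 = (27 − 8) − 18 = 1, and ∂_2 has invariant factor 2 > 1, so H_1 = Z ⊕ Z/2.
  H_2: rank ker ∂_2 − rank ∂_3 = (18 − 18) − 0 = 0, and there is no ∂_3, so H_2 = 0.

As a check, the Euler characteristic is 9 − 27 + 18 = 0, which agrees with 1 − 1 + 0 = 0.
(K is a triangulation of the Klein bottle.)

Hence the Betti numbers are b_0 = 1, b_1 = 1, b_2 = 0.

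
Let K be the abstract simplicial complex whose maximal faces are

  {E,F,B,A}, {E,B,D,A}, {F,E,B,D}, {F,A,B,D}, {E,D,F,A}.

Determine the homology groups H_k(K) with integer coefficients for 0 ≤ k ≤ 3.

H_0 ≅ Z,  H_1 = 0,  H_2 = 0,  H_3 ≅ Z.

Fix the vertex order A < B < D < E < F and write every simplex with vertices in increasing order. Then dim K = 3 and the simplices of K are:

  0-simplices (5): A, B, D, E, F
  1-simplices (10): AB, AD, AE, AF, BD, BE, BF, DE, DF, EF
  2-simplices (10): ABD, ABE, ABF, ADE, ADF, AEF, BDE, BDF, BEF, DEF
  3-simplices (5): ABDE, ABDF, ABEF, ADEF, BDEF

giving chain groups C_0 ≅ Z^5, C_1 ≅ Z^10, C_2 ≅ Z^10, C_3 ≅ Z^5.

The boundary map ∂_1: C_1 → C_0 is given by ∂[p,q] = [q] − [p]. For instance
  ∂DF = F − D.
The 5×10 boundary matrix has rank 4 and Smith normal form diag(1,1,1,1).

Boundary ∂_2: C_2 → C_1 maps a triangle to the signed sum of its edges. For instance
  ∂ABE = BE − AE + AB,
  ∂AEF = EF − AF + AE.
This gives a 10×10 integer matrix of rank 6; reducing to Smith normal form yields diagonal entries (1,1,1,1,1,1).

Boundary ∂_3: C_3 → C_2 sends each 3-simplex σ to the alternating sum Σ_i (−1)^i (σ with its i-th vertex removed). For instance
  ∂ADEF = DEF − AEF + ADF − ADE,
  ∂ABDF = BDF − ADF + ABF − ABD.
This gives a 10×5 integer matrix of rank 4; reducing to Smith normal form yields diagonal entries (1,1,1,1).

From H_k ≅ ker(∂_k) / im(∂_{k+1}) we obtain:

  H_0: rank C_0 − rank ∂_1 = 5 − 4 = 1, and the invariant factors of ∂_1 are all 1, so H_0 = Z.
  H_1: rank ker ∂_1 − rank ∂_2 = (10 − 4) − 6 = 0, and the invariant factors of ∂_2 are all 1, so H_1 = 0.
  H_2: rank ker ∂_2 − rank ∂_3 = (10 − 6) − 4 = 0, and the invariant factors of ∂_3 are all 1, so H_2 = 0.
  H_3: rank ker ∂_3 − rank ∂_4 = (5 − 4) − 0 = 1, and there is no ∂_4, so H_3 = Z.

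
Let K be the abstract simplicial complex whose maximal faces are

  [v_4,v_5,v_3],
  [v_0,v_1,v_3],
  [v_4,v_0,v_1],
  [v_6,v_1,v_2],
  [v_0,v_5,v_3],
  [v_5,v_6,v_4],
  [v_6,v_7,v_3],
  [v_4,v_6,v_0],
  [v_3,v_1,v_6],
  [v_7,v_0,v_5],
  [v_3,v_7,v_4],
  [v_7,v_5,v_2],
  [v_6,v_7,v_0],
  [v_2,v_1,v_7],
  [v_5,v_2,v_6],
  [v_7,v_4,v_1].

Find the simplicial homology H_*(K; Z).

H_0 = Z,  H_1 = Z^2,  H_2 = Z.

Take the total order v_0 < v_1 < v_2 < v_3 < v_4 < v_5 < v_6 < v_7 on the vertex set. Then K (dimension 2) consists of the simplices:

  0-simplices (8): [v_0], [v_1], [v_2], [v_3], [v_4], [v_5], [v_6], [v_7]
  1-simplices (24): (24 of them)
  2-simplices (16): (16 of them)

Hence C_0 ≅ Z^8, C_1 ≅ Z^24, C_2 ≅ Z^16.

Boundary ∂_1: C_1 → C_0 maps an edge to its endpoints' difference, ∂[p,q] = q − p.
The 8×24 boundary matrix has rank 7 and Smith normal form diag(1,1,1,1,1,1,1).

Boundary ∂_2: C_2 → C_1 sends each 2-simplex [p,q,r] to [q,r] − [p,r] + [p,q]. For instance
  ∂[v_4,v_5,v_6] = [v_5,v_6] − [v_4,v_6] + [v_4,v_5],
  ∂[v_0,v_4,v_6] = [v_4,v_6] − [v_0,v_6] + [v_0,v_4].
As a 24×16 matrix over Z this has rank 15, with invariant factors (1,1,1,1,1,1,1,1,1,1,1,1,1,1,1).

Computing H_k = (kernel of ∂_k) / (image of ∂_{k+1}):

  H_0: rank C_0 − rank ∂_1 = 8 − 7 = 1, and the invariant factors of ∂_1 are all 1, so H_0 = Z.
  H_1: rank ker ∂_1 − rank ∂_2 = (24 − 7) − 15 = 2, and the invariant factors of ∂_2 are all 1, so H_1 = Z^2.
  H_2: rank ker ∂_2 − rank ∂_3 = (16 − 15) − 0 = 1, and there is no ∂_3, so H_2 = Z.

(K is a triangulation of the torus T^2.)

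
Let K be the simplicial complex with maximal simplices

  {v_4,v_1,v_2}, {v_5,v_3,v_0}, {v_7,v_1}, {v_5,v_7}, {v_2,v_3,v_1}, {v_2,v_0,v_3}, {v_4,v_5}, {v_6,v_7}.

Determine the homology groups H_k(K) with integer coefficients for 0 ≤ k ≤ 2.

H_0 = Z,  H_1 = Z^2,  H_2 = 0.

Fix the vertex order v_0 < v_1 < v_2 < v_3 < v_4 < v_5 < v_6 < v_7 and write every simplex with vertices in increasing order. Then dim K = 2 and the simplices of K are:

  0-simplices (8): [v_0], [v_1], [v_2], [v_3], [v_4], [v_5], [v_6], [v_7]
  1-simplices (13): [v_0,v_2], [v_0,v_3], [v_0,v_5], [v_1,v_2], [v_1,v_3], [v_1,v_4], [v_1,v_7], [v_2,v_3], [v_2,v_4], [v_3,v_5], [v_4,v_5], [v_5,v_7], [v_6,v_7]
  2-simplices (4): [v_0,v_2,v_3], [v_0,v_3,v_5], [v_1,v_2,v_3], [v_1,v_2,v_4]

Hence C_0 ≅ Z^8, C_1 ≅ Z^13, C_2 ≅ Z^4.

∂_1: C_1 → C_0 is given by ∂[p,q] = [q] − [p]. For instance
  ∂[v_1,v_2] = [v_2] − [v_1].
This gives a 8×13 integer matrix of rank 7; reducing to Smith normal form yields diagonal entries (1,1,1,1,1,1,1).

∂_2: C_2 → C_1 sends each 2-simplex [p,q,r] to [q,r] − [p,r] + [p,q]. For instance
  ∂[v_1,v_2,v_4] = [v_2,v_4] − [v_1,v_4] + [v_1,v_2],
  ∂[v_0,v_2,v_3] = [v_2,v_3] − [v_0,v_3] + [v_0,v_2].
The resulting 13×4 matrix has rank 4, and its Smith normal form has invariant factors (1,1,1,1).

Computing H_k = (kernel of ∂_k) / (image of ∂_{k+1}):

  H_0: rank C_0 − rank ∂_1 = 8 − 7 = 1, and the invariant factors of ∂_1 are all 1, so H_0 ≅ Z.
  H_1: rank ker ∂_1 − rank ∂_2 = (13 − 7) − 4 = 2, and the invariant factors of ∂_2 are all 1, so H_1 ≅ Z^2.
  H_2: rank ker ∂_2 − rank ∂_3 = (4 − 4) − 0 = 0, and there is no ∂_3, so H_2 ≅ 0.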